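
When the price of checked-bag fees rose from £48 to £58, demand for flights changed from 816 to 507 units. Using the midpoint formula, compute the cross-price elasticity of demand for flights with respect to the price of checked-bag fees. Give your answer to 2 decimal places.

-2.48

ΔQ_x = 507 − 816 = -309; ΔP_y = 58 − 48 = 10.
Midpoints: P̄_y = 53.00, Q̄_x = 661.5.
ε_xy = (ΔQ_x/ΔP_y)(P̄_y/Q̄_x) = (-309/10)(53.00/661.5).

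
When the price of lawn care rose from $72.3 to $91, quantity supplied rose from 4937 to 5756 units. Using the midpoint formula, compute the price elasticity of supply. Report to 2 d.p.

0.67

ΔQ = 5756 − 4937 = 819; ΔP = 91 − 72.3 = 18.7.
Midpoints: P̄ = 81.65, Q̄ = 5346.5.
ε_s = (ΔQ/ΔP)(P̄/Q̄) = (819/18.7)(81.65/5346.5).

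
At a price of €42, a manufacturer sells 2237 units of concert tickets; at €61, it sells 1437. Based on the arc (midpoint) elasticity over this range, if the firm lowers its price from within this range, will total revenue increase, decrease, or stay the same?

increase

Arc ε = (-800/19)(51.50/1837.0) ≈ -1.180.
|ε| = 1.18 > 1, so demand is elastic. A price cut therefore raises total revenue.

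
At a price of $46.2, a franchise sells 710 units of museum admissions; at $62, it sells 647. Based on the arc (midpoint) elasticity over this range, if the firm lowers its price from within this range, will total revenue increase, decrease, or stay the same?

Arc ε = (-63/15.8)(54.10/678.5) ≈ -0.318.
|ε| = 0.32 < 1, so demand is inelastic. A price cut therefore reduces total revenue.

decrease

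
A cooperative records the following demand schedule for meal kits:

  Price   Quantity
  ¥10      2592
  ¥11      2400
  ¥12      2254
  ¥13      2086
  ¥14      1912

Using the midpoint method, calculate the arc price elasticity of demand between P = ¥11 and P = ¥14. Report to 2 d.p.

-0.94

At P = 11, Q = 2400; at P = 14, Q = 1912.
ΔQ = -488, ΔP = 3. Midpoints: P̄ = 12.50, Q̄ = 2156.0.
ε = (ΔQ/ΔP)(P̄/Q̄) = (-488/3)(12.50/2156.0).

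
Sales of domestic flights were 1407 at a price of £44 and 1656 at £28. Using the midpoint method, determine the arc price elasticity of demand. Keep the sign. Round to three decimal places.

-0.366

ΔQ = 1656 − 1407 = 249; ΔP = 28 − 44 = -16.
Midpoints: P̄ = 36.00, Q̄ = 1531.5.
ε = (ΔQ/ΔP)(P̄/Q̄) = (249/-16)(36.00/1531.5).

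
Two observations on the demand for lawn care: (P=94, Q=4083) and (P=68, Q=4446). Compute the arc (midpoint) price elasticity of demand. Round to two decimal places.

-0.27

ΔQ = 4446 − 4083 = 363; ΔP = 68 − 94 = -26.
Midpoints: P̄ = 81.00, Q̄ = 4264.5.
ε = (ΔQ/ΔP)(P̄/Q̄) = (363/-26)(81.00/4264.5).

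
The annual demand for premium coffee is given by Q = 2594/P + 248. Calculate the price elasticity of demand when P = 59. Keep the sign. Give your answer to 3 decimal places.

-0.151

At P = 59, Q = 291.966.
dQ/dP = −2594/P² = -0.745.
ε = (dQ/dP)(P/Q) = (-0.745)(59/291.966).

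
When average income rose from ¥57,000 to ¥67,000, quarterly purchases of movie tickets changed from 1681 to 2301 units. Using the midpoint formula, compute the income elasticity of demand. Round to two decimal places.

ΔQ = 620, ΔI = 10000. Midpoints: Ī = 62,000, Q̄ = 1991.0.
ε_I = (ΔQ/ΔI)(Ī/Q̄) = (620/10000)(62000/1991.0).

1.93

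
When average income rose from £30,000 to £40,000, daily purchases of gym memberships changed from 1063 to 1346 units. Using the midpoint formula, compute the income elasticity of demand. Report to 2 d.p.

ΔQ = 283, ΔI = 10000. Midpoints: Ī = 35,000, Q̄ = 1204.5.
ε_I = (ΔQ/ΔI)(Ī/Q̄) = (283/10000)(35000/1204.5).

0.82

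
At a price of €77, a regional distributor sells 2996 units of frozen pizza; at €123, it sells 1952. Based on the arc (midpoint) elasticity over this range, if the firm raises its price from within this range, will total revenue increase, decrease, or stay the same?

Arc ε = (-1044/46)(100.00/2474.0) ≈ -0.917.
|ε| = 0.92 < 1, so demand is inelastic. A price rise therefore raises total revenue.

increase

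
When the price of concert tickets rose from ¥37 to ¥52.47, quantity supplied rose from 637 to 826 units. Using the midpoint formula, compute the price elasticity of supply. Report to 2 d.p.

0.75

ΔQ = 826 − 637 = 189; ΔP = 52.47 − 37 = 15.47.
Midpoints: P̄ = 44.73, Q̄ = 731.5.
ε_s = (ΔQ/ΔP)(P̄/Q̄) = (189/15.47)(44.73/731.5).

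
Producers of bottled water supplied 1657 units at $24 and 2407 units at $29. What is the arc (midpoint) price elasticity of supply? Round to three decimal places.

1.956

ΔQ = 2407 − 1657 = 750; ΔP = 29 − 24 = 5.
Midpoints: P̄ = 26.50, Q̄ = 2032.0.
ε_s = (ΔQ/ΔP)(P̄/Q̄) = (750/5)(26.50/2032.0).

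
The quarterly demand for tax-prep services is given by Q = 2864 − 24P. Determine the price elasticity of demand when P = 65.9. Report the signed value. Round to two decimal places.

At P = 65.9, Q = 1282.400.
dQ/dP = −24.
ε = (dQ/dP)(P/Q) = (-24)(65.9/1282.400).

-1.23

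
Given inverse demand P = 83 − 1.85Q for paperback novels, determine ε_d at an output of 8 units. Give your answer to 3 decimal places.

At Q = 8, P = 83 − 1.85(8) = 68.20.
dP/dQ = −1.85, so dQ/dP = 1/(−1.85) = -0.541.
ε = (dQ/dP)(P/Q) = (-0.541)(68.20/8).

-4.608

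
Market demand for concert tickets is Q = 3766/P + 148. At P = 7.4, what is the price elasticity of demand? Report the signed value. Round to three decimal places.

At P = 7.4, Q = 656.919.
dQ/dP = −3766/P² = -68.773.
ε = (dQ/dP)(P/Q) = (-68.773)(7.4/656.919).
|ε| < 1, so demand is inelastic at this price.

-0.775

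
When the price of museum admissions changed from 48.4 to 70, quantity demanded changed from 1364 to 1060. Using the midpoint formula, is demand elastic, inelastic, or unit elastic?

Arc ε ≈ -0.687.
|ε| = 0.69 < 1.

inelastic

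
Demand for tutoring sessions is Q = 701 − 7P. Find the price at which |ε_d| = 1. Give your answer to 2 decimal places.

For linear demand Q = a − bP, ε = −bP/(a − bP). |ε| = 1 when bP = a − bP, i.e. P = a/(2b).
P = 701/(2·7) = 701/14 = 50.0714.

50.07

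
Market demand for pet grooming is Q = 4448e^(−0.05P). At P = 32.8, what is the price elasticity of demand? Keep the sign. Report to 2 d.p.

At P = 32.8, Q = 862.823.
dQ/dP = −0.05·4448e^(−0.05P) = −0.05Q = -43.141.
ε = (dQ/dP)(P/Q) = (-43.141)(32.8/862.823).
|ε| > 1, so demand is elastic at this price.

-1.64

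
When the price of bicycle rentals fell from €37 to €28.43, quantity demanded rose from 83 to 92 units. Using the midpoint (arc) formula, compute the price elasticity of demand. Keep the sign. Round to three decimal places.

ΔQ = 92 − 83 = 9; ΔP = 28.43 − 37 = -8.57.
Midpoints: P̄ = 32.72, Q̄ = 87.5.
ε = (ΔQ/ΔP)(P̄/Q̄) = (9/-8.57)(32.72/87.5).

-0.393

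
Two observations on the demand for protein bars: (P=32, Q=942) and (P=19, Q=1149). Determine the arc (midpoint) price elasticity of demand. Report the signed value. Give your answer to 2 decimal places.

ΔQ = 1149 − 942 = 207; ΔP = 19 − 32 = -13.
Midpoints: P̄ = 25.50, Q̄ = 1045.5.
ε = (ΔQ/ΔP)(P̄/Q̄) = (207/-13)(25.50/1045.5).

-0.39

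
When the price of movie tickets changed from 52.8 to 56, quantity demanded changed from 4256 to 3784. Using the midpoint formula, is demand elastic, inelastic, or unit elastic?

elastic

Arc ε ≈ -1.996.
|ε| = 2.00 > 1.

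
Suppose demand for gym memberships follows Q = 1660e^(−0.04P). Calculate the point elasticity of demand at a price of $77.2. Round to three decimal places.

-3.088

At P = 77.2, Q = 75.684.
dQ/dP = −0.04·1660e^(−0.04P) = −0.04Q = -3.027.
ε = (dQ/dP)(P/Q) = (-3.027)(77.2/75.684).
|ε| > 1, so demand is elastic at this price.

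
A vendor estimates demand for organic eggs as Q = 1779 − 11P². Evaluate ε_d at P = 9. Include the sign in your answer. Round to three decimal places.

At P = 9, Q = 888.
dQ/dP = −22P = -198.
ε = (dQ/dP)(P/Q) = (-198)(9/888).

-2.007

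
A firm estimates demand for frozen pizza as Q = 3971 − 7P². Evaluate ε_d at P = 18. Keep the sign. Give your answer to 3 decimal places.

At P = 18, Q = 1703.
dQ/dP = −14P = -252.
ε = (dQ/dP)(P/Q) = (-252)(18/1703).
|ε| > 1, so demand is elastic at this price.

-2.664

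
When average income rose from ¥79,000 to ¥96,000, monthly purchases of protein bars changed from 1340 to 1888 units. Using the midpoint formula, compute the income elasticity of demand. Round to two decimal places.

ΔQ = 548, ΔI = 17000. Midpoints: Ī = 87,500, Q̄ = 1614.0.
ε_I = (ΔQ/ΔI)(Ī/Q̄) = (548/17000)(87500/1614.0).

1.75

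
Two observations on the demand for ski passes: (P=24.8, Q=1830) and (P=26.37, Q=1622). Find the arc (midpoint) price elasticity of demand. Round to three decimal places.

ΔQ = 1622 − 1830 = -208; ΔP = 26.37 − 24.8 = 1.57.
Midpoints: P̄ = 25.59, Q̄ = 1726.0.
ε = (ΔQ/ΔP)(P̄/Q̄) = (-208/1.57)(25.59/1726.0).

-1.964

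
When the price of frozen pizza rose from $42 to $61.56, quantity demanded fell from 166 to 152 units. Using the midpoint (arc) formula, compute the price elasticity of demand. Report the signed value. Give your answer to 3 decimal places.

-0.233

ΔQ = 152 − 166 = -14; ΔP = 61.56 − 42 = 19.56.
Midpoints: P̄ = 51.78, Q̄ = 159.0.
ε = (ΔQ/ΔP)(P̄/Q̄) = (-14/19.56)(51.78/159.0).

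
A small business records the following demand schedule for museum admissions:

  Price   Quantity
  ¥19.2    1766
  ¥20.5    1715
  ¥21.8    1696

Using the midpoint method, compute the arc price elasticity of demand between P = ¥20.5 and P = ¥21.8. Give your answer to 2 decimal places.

-0.18

At P = 20.5, Q = 1715; at P = 21.8, Q = 1696.
ΔQ = -19, ΔP = 1.3. Midpoints: P̄ = 21.15, Q̄ = 1705.5.
ε = (ΔQ/ΔP)(P̄/Q̄) = (-19/1.3)(21.15/1705.5).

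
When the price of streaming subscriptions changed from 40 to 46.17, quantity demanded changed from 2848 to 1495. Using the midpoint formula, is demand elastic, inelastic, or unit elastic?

Arc ε ≈ -4.351.
|ε| = 4.35 > 1.

elastic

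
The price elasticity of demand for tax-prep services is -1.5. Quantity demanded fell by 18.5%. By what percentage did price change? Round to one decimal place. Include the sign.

12.3%

%ΔP ≈ %ΔQ / ε = (-18.5%)/(-1.5) = 12.33%.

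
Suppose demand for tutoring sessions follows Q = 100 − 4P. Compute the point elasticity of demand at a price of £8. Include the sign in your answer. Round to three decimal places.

-0.471

At P = 8, Q = 68.
dQ/dP = −4.
ε = (dQ/dP)(P/Q) = (-4)(8/68).
|ε| < 1, so demand is inelastic at this price.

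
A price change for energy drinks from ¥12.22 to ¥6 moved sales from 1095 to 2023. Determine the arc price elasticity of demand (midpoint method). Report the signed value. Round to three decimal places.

-0.872

ΔQ = 2023 − 1095 = 928; ΔP = 6 − 12.22 = -6.22.
Midpoints: P̄ = 9.11, Q̄ = 1559.0.
ε = (ΔQ/ΔP)(P̄/Q̄) = (928/-6.22)(9.11/1559.0).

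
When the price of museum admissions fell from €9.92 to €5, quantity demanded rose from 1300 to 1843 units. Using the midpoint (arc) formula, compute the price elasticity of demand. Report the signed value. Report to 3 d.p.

-0.524

ΔQ = 1843 − 1300 = 543; ΔP = 5 − 9.92 = -4.92.
Midpoints: P̄ = 7.46, Q̄ = 1571.5.
ε = (ΔQ/ΔP)(P̄/Q̄) = (543/-4.92)(7.46/1571.5).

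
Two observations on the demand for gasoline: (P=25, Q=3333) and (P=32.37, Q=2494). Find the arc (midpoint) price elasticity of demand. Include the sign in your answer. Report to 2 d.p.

-1.12

ΔQ = 2494 − 3333 = -839; ΔP = 32.37 − 25 = 7.37.
Midpoints: P̄ = 28.68, Q̄ = 2913.5.
ε = (ΔQ/ΔP)(P̄/Q̄) = (-839/7.37)(28.68/2913.5).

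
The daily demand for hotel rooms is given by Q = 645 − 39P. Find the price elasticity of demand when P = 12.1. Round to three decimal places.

At P = 12.1, Q = 173.100.
dQ/dP = −39.
ε = (dQ/dP)(P/Q) = (-39)(12.1/173.100).

-2.726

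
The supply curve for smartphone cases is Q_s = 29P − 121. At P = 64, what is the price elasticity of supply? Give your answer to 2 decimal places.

1.07

At P = 64, Q_s = 1735.
dQ_s/dP = 29.
ε_s = (dQ_s/dP)(P/Q_s) = (29)(64/1735).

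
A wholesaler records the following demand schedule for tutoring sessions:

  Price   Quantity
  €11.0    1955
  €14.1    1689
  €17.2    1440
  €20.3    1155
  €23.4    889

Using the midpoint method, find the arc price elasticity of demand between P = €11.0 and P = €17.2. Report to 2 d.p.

-0.69

At P = 11.0, Q = 1955; at P = 17.2, Q = 1440.
ΔQ = -515, ΔP = 6.2. Midpoints: P̄ = 14.10, Q̄ = 1697.5.
ε = (ΔQ/ΔP)(P̄/Q̄) = (-515/6.2)(14.10/1697.5).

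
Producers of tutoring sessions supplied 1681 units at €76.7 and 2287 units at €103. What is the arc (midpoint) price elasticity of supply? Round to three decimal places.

1.044

ΔQ = 2287 − 1681 = 606; ΔP = 103 − 76.7 = 26.3.
Midpoints: P̄ = 89.85, Q̄ = 1984.0.
ε_s = (ΔQ/ΔP)(P̄/Q̄) = (606/26.3)(89.85/1984.0).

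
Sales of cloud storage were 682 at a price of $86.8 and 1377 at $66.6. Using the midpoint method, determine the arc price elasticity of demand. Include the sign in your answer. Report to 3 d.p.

-2.563

ΔQ = 1377 − 682 = 695; ΔP = 66.6 − 86.8 = -20.2.
Midpoints: P̄ = 76.70, Q̄ = 1029.5.
ε = (ΔQ/ΔP)(P̄/Q̄) = (695/-20.2)(76.70/1029.5).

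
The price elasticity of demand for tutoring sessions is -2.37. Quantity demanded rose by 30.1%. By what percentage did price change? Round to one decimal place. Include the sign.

%ΔP ≈ %ΔQ / ε = (30.1%)/(-2.37) = -12.70%.

-12.7%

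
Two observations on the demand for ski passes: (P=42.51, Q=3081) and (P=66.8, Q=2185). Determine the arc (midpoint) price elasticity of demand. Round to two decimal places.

ΔQ = 2185 − 3081 = -896; ΔP = 66.8 − 42.51 = 24.29.
Midpoints: P̄ = 54.66, Q̄ = 2633.0.
ε = (ΔQ/ΔP)(P̄/Q̄) = (-896/24.29)(54.66/2633.0).

-0.77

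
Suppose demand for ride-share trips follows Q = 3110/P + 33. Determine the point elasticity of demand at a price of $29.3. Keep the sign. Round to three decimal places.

-0.763

At P = 29.3, Q = 139.143.
dQ/dP = −3110/P² = -3.623.
ε = (dQ/dP)(P/Q) = (-3.623)(29.3/139.143).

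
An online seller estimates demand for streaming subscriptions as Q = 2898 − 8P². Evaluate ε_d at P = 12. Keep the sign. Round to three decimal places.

At P = 12, Q = 1746.
dQ/dP = −16P = -192.
ε = (dQ/dP)(P/Q) = (-192)(12/1746).

-1.320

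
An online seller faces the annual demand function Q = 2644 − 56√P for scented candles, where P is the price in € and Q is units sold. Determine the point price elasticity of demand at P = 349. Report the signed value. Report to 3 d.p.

At P = 349, Q = 1597.834.
dQ/dP = −56/(2√P) = -1.499.
ε = (dQ/dP)(P/Q) = (-1.499)(349/1597.834).

-0.327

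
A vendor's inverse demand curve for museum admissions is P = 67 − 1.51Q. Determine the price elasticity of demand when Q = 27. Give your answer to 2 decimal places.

-0.64

At Q = 27, P = 67 − 1.51(27) = 26.23.
dP/dQ = −1.51, so dQ/dP = 1/(−1.51) = -0.662.
ε = (dQ/dP)(P/Q) = (-0.662)(26.23/27).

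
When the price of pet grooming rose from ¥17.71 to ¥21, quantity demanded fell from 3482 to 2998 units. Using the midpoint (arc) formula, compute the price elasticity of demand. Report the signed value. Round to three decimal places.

-0.879

ΔQ = 2998 − 3482 = -484; ΔP = 21 − 17.71 = 3.29.
Midpoints: P̄ = 19.36, Q̄ = 3240.0.
ε = (ΔQ/ΔP)(P̄/Q̄) = (-484/3.29)(19.36/3240.0).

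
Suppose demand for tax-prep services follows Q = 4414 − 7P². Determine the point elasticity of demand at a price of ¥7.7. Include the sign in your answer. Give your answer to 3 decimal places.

At P = 7.7, Q = 3998.970.
dQ/dP = −14P = -107.800.
ε = (dQ/dP)(P/Q) = (-107.800)(7.7/3998.970).
|ε| < 1, so demand is inelastic at this price.

-0.208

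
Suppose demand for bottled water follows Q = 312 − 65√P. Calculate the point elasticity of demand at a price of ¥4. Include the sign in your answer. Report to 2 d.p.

At P = 4, Q = 182.
dQ/dP = −65/(2√P) = -16.250.
ε = (dQ/dP)(P/Q) = (-16.250)(4/182).
|ε| < 1, so demand is inelastic at this price.

-0.36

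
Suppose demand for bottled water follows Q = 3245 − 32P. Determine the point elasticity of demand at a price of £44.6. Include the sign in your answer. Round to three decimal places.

-0.785

At P = 44.6, Q = 1817.800.
dQ/dP = −32.
ε = (dQ/dP)(P/Q) = (-32)(44.6/1817.800).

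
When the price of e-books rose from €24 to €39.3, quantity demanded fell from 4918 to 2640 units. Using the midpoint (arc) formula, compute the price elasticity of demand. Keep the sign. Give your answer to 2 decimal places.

-1.25

ΔQ = 2640 − 4918 = -2278; ΔP = 39.3 − 24 = 15.3.
Midpoints: P̄ = 31.65, Q̄ = 3779.0.
ε = (ΔQ/ΔP)(P̄/Q̄) = (-2278/15.3)(31.65/3779.0).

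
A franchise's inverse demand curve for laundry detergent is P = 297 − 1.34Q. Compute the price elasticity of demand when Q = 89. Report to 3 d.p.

At Q = 89, P = 297 − 1.34(89) = 177.74.
dP/dQ = −1.34, so dQ/dP = 1/(−1.34) = -0.746.
ε = (dQ/dP)(P/Q) = (-0.746)(177.74/89).

-1.490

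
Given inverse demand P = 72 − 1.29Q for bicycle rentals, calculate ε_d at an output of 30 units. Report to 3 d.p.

At Q = 30, P = 72 − 1.29(30) = 33.30.
dP/dQ = −1.29, so dQ/dP = 1/(−1.29) = -0.775.
ε = (dQ/dP)(P/Q) = (-0.775)(33.30/30).

-0.860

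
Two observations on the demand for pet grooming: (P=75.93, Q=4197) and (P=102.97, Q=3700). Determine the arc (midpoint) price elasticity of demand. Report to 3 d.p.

ΔQ = 3700 − 4197 = -497; ΔP = 102.97 − 75.93 = 27.04.
Midpoints: P̄ = 89.45, Q̄ = 3948.5.
ε = (ΔQ/ΔP)(P̄/Q̄) = (-497/27.04)(89.45/3948.5).

-0.416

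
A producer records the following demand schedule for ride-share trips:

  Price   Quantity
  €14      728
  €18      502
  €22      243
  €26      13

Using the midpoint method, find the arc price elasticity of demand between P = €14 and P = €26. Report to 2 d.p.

At P = 14, Q = 728; at P = 26, Q = 13.
ΔQ = -715, ΔP = 12. Midpoints: P̄ = 20.00, Q̄ = 370.5.
ε = (ΔQ/ΔP)(P̄/Q̄) = (-715/12)(20.00/370.5).

-3.22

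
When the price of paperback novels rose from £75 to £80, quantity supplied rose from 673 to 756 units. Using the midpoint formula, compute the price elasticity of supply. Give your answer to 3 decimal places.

ΔQ = 756 − 673 = 83; ΔP = 80 − 75 = 5.
Midpoints: P̄ = 77.50, Q̄ = 714.5.
ε_s = (ΔQ/ΔP)(P̄/Q̄) = (83/5)(77.50/714.5).

1.801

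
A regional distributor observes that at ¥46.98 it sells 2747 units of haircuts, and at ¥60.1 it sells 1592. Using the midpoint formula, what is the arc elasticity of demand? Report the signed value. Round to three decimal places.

ΔQ = 1592 − 2747 = -1155; ΔP = 60.1 − 46.98 = 13.12.
Midpoints: P̄ = 53.54, Q̄ = 2169.5.
ε = (ΔQ/ΔP)(P̄/Q̄) = (-1155/13.12)(53.54/2169.5).

-2.173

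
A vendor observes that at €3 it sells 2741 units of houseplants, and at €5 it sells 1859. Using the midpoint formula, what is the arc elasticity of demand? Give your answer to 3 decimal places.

ΔQ = 1859 − 2741 = -882; ΔP = 5 − 3 = 2.
Midpoints: P̄ = 4.00, Q̄ = 2300.0.
ε = (ΔQ/ΔP)(P̄/Q̄) = (-882/2)(4.00/2300.0).

-0.767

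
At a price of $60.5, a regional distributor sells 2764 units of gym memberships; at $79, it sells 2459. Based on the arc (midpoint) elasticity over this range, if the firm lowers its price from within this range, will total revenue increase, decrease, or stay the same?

decrease

Arc ε = (-305/18.5)(69.75/2611.5) ≈ -0.440.
|ε| = 0.44 < 1, so demand is inelastic. A price cut therefore reduces total revenue.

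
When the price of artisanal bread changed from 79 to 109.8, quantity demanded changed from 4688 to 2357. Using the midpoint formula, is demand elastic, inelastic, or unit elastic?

elastic

Arc ε ≈ -2.028.
|ε| = 2.03 > 1.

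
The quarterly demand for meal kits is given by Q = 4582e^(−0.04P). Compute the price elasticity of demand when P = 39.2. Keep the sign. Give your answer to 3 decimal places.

-1.568

At P = 39.2, Q = 955.171.
dQ/dP = −0.04·4582e^(−0.04P) = −0.04Q = -38.207.
ε = (dQ/dP)(P/Q) = (-38.207)(39.2/955.171).
|ε| > 1, so demand is elastic at this price.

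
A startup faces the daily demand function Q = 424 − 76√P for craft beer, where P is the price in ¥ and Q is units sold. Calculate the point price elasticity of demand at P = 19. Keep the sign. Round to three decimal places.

-1.786

At P = 19, Q = 92.724.
dQ/dP = −76/(2√P) = -8.718.
ε = (dQ/dP)(P/Q) = (-8.718)(19/92.724).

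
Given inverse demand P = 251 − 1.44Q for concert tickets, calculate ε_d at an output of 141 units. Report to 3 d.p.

At Q = 141, P = 251 − 1.44(141) = 47.96.
dP/dQ = −1.44, so dQ/dP = 1/(−1.44) = -0.694.
ε = (dQ/dP)(P/Q) = (-0.694)(47.96/141).

-0.236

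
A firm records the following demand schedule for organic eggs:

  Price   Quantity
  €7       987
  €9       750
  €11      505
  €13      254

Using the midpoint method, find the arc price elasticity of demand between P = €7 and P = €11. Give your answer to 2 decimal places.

-1.45

At P = 7, Q = 987; at P = 11, Q = 505.
ΔQ = -482, ΔP = 4. Midpoints: P̄ = 9.00, Q̄ = 746.0.
ε = (ΔQ/ΔP)(P̄/Q̄) = (-482/4)(9.00/746.0).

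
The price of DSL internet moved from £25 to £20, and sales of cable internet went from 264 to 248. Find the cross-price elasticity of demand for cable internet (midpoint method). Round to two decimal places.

0.28

ΔQ_x = 248 − 264 = -16; ΔP_y = 20 − 25 = -5.
Midpoints: P̄_y = 22.50, Q̄_x = 256.0.
ε_xy = (ΔQ_x/ΔP_y)(P̄_y/Q̄_x) = (-16/-5)(22.50/256.0).
ε_xy > 0, so the goods are substitutes.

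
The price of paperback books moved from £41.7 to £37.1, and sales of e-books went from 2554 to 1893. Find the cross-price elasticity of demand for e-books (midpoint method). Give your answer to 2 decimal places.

2.55

ΔQ_x = 1893 − 2554 = -661; ΔP_y = 37.1 − 41.7 = -4.6.
Midpoints: P̄_y = 39.40, Q̄_x = 2223.5.
ε_xy = (ΔQ_x/ΔP_y)(P̄_y/Q̄_x) = (-661/-4.6)(39.40/2223.5).
ε_xy > 0, so the goods are substitutes.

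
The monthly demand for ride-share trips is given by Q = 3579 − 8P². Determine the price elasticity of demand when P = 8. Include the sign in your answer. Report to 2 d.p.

At P = 8, Q = 3067.
dQ/dP = −16P = -128.
ε = (dQ/dP)(P/Q) = (-128)(8/3067).

-0.33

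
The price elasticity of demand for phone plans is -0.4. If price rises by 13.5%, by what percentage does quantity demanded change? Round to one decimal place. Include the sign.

%ΔQ ≈ ε × %ΔP = (-0.4)(13.5%) = -5.40%.

-5.4%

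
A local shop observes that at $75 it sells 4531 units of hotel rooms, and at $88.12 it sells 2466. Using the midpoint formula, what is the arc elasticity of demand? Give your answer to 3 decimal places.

-3.669

ΔQ = 2466 − 4531 = -2065; ΔP = 88.12 − 75 = 13.12.
Midpoints: P̄ = 81.56, Q̄ = 3498.5.
ε = (ΔQ/ΔP)(P̄/Q̄) = (-2065/13.12)(81.56/3498.5).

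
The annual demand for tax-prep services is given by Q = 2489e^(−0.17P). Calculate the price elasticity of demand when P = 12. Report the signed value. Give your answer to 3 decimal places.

-2.040

At P = 12, Q = 323.641.
dQ/dP = −0.17·2489e^(−0.17P) = −0.17Q = -55.019.
ε = (dQ/dP)(P/Q) = (-55.019)(12/323.641).
|ε| > 1, so demand is elastic at this price.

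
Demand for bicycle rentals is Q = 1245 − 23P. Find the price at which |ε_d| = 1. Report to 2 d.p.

For linear demand Q = a − bP, ε = −bP/(a − bP). |ε| = 1 when bP = a − bP, i.e. P = a/(2b).
P = 1245/(2·23) = 1245/46 = 27.0652.

27.07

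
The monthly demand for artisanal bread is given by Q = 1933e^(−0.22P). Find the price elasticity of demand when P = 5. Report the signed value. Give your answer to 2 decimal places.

-1.10

At P = 5, Q = 643.440.
dQ/dP = −0.22·1933e^(−0.22P) = −0.22Q = -141.557.
ε = (dQ/dP)(P/Q) = (-141.557)(5/643.440).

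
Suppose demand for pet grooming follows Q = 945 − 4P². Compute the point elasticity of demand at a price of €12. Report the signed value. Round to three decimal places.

-3.122

At P = 12, Q = 369.
dQ/dP = −8P = -96.
ε = (dQ/dP)(P/Q) = (-96)(12/369).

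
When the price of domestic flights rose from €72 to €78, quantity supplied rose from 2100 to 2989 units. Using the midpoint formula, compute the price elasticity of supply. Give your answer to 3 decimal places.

ΔQ = 2989 − 2100 = 889; ΔP = 78 − 72 = 6.
Midpoints: P̄ = 75.00, Q̄ = 2544.5.
ε_s = (ΔQ/ΔP)(P̄/Q̄) = (889/6)(75.00/2544.5).

4.367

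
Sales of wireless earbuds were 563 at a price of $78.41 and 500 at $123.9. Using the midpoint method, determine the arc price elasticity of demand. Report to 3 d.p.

ΔQ = 500 − 563 = -63; ΔP = 123.9 − 78.41 = 45.49.
Midpoints: P̄ = 101.16, Q̄ = 531.5.
ε = (ΔQ/ΔP)(P̄/Q̄) = (-63/45.49)(101.16/531.5).

-0.264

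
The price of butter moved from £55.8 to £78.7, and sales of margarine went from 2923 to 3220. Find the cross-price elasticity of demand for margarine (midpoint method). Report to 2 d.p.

0.28

ΔQ_x = 3220 − 2923 = 297; ΔP_y = 78.7 − 55.8 = 22.9.
Midpoints: P̄_y = 67.25, Q̄_x = 3071.5.
ε_xy = (ΔQ_x/ΔP_y)(P̄_y/Q̄_x) = (297/22.9)(67.25/3071.5).
ε_xy > 0, so the goods are substitutes.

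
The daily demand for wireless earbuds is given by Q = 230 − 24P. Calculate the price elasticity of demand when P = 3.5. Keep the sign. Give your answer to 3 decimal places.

At P = 3.5, Q = 146.
dQ/dP = −24.
ε = (dQ/dP)(P/Q) = (-24)(3.5/146).

-0.575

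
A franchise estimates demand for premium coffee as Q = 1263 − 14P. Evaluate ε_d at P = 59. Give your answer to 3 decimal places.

At P = 59, Q = 437.
dQ/dP = −14.
ε = (dQ/dP)(P/Q) = (-14)(59/437).
|ε| > 1, so demand is elastic at this price.

-1.890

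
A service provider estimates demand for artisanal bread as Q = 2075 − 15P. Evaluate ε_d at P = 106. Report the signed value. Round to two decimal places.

-3.28

At P = 106, Q = 485.
dQ/dP = −15.
ε = (dQ/dP)(P/Q) = (-15)(106/485).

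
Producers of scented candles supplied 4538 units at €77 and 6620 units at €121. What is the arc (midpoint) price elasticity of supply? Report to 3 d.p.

ΔQ = 6620 − 4538 = 2082; ΔP = 121 − 77 = 44.
Midpoints: P̄ = 99.00, Q̄ = 5579.0.
ε_s = (ΔQ/ΔP)(P̄/Q̄) = (2082/44)(99.00/5579.0).

0.840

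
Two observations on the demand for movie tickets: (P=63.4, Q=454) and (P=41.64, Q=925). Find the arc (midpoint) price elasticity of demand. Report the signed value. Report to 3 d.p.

ΔQ = 925 − 454 = 471; ΔP = 41.64 − 63.4 = -21.76.
Midpoints: P̄ = 52.52, Q̄ = 689.5.
ε = (ΔQ/ΔP)(P̄/Q̄) = (471/-21.76)(52.52/689.5).

-1.649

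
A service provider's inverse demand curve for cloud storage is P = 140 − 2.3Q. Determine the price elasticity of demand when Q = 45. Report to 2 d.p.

-0.35

At Q = 45, P = 140 − 2.3(45) = 36.50.
dP/dQ = −2.3, so dQ/dP = 1/(−2.3) = -0.435.
ε = (dQ/dP)(P/Q) = (-0.435)(36.50/45).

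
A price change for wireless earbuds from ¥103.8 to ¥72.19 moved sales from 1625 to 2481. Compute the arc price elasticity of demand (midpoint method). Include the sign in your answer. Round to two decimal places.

ΔQ = 2481 − 1625 = 856; ΔP = 72.19 − 103.8 = -31.61.
Midpoints: P̄ = 88.00, Q̄ = 2053.0.
ε = (ΔQ/ΔP)(P̄/Q̄) = (856/-31.61)(88.00/2053.0).

-1.16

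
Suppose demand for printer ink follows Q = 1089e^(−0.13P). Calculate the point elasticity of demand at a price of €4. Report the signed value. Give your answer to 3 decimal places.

At P = 4, Q = 647.433.
dQ/dP = −0.13·1089e^(−0.13P) = −0.13Q = -84.166.
ε = (dQ/dP)(P/Q) = (-84.166)(4/647.433).

-0.520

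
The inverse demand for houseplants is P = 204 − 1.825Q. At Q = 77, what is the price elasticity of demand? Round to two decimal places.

-0.45

At Q = 77, P = 204 − 1.825(77) = 63.47.
dP/dQ = −1.825, so dQ/dP = 1/(−1.825) = -0.548.
ε = (dQ/dP)(P/Q) = (-0.548)(63.47/77).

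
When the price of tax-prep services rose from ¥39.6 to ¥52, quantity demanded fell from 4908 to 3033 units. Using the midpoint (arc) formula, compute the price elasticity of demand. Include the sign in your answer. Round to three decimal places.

-1.744

ΔQ = 3033 − 4908 = -1875; ΔP = 52 − 39.6 = 12.4.
Midpoints: P̄ = 45.80, Q̄ = 3970.5.
ε = (ΔQ/ΔP)(P̄/Q̄) = (-1875/12.4)(45.80/3970.5).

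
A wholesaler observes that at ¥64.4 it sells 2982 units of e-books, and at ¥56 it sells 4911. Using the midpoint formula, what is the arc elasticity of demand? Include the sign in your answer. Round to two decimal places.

-3.50

ΔQ = 4911 − 2982 = 1929; ΔP = 56 − 64.4 = -8.4.
Midpoints: P̄ = 60.20, Q̄ = 3946.5.
ε = (ΔQ/ΔP)(P̄/Q̄) = (1929/-8.4)(60.20/3946.5).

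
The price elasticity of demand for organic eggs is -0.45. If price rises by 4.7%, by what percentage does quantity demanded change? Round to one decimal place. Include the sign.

-2.1%

%ΔQ ≈ ε × %ΔP = (-0.45)(4.7%) = -2.12%.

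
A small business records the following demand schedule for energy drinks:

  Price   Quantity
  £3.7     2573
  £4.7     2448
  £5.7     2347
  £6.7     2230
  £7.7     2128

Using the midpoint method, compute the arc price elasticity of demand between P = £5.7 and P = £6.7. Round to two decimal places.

-0.32

At P = 5.7, Q = 2347; at P = 6.7, Q = 2230.
ΔQ = -117, ΔP = 1.0. Midpoints: P̄ = 6.20, Q̄ = 2288.5.
ε = (ΔQ/ΔP)(P̄/Q̄) = (-117/1.0)(6.20/2288.5).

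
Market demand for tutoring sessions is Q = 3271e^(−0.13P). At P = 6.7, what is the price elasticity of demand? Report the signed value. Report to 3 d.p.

At P = 6.7, Q = 1369.021.
dQ/dP = −0.13·3271e^(−0.13P) = −0.13Q = -177.973.
ε = (dQ/dP)(P/Q) = (-177.973)(6.7/1369.021).

-0.871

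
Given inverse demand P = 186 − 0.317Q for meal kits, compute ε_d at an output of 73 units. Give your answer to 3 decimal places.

At Q = 73, P = 186 − 0.317(73) = 162.86.
dP/dQ = −0.317, so dQ/dP = 1/(−0.317) = -3.155.
ε = (dQ/dP)(P/Q) = (-3.155)(162.86/73).

-7.038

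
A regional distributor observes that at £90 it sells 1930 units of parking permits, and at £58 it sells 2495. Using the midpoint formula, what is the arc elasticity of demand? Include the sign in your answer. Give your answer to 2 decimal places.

ΔQ = 2495 − 1930 = 565; ΔP = 58 − 90 = -32.
Midpoints: P̄ = 74.00, Q̄ = 2212.5.
ε = (ΔQ/ΔP)(P̄/Q̄) = (565/-32)(74.00/2212.5).

-0.59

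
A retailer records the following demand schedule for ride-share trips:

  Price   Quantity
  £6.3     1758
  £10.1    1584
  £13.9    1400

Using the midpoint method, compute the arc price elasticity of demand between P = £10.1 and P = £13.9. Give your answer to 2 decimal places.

At P = 10.1, Q = 1584; at P = 13.9, Q = 1400.
ΔQ = -184, ΔP = 3.8. Midpoints: P̄ = 12.00, Q̄ = 1492.0.
ε = (ΔQ/ΔP)(P̄/Q̄) = (-184/3.8)(12.00/1492.0).

-0.39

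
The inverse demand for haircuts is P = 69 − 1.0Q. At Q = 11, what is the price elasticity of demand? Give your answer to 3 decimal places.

-5.273

At Q = 11, P = 69 − 1.0(11) = 58.00.
dP/dQ = −1.0, so dQ/dP = 1/(−1.0) = -1.000.
ε = (dQ/dP)(P/Q) = (-1.000)(58.00/11).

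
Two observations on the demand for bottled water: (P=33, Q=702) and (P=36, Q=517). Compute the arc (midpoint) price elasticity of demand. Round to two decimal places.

-3.49

ΔQ = 517 − 702 = -185; ΔP = 36 − 33 = 3.
Midpoints: P̄ = 34.50, Q̄ = 609.5.
ε = (ΔQ/ΔP)(P̄/Q̄) = (-185/3)(34.50/609.5).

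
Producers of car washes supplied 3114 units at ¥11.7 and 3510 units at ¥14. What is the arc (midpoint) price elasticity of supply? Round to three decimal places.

0.668

ΔQ = 3510 − 3114 = 396; ΔP = 14 − 11.7 = 2.3.
Midpoints: P̄ = 12.85, Q̄ = 3312.0.
ε_s = (ΔQ/ΔP)(P̄/Q̄) = (396/2.3)(12.85/3312.0).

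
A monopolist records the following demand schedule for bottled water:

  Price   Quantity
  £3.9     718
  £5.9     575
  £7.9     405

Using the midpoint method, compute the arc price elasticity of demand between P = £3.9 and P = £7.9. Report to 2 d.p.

-0.82

At P = 3.9, Q = 718; at P = 7.9, Q = 405.
ΔQ = -313, ΔP = 4.0. Midpoints: P̄ = 5.90, Q̄ = 561.5.
ε = (ΔQ/ΔP)(P̄/Q̄) = (-313/4.0)(5.90/561.5).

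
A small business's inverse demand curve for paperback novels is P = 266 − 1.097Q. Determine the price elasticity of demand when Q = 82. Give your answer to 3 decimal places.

-1.957

At Q = 82, P = 266 − 1.097(82) = 176.05.
dP/dQ = −1.097, so dQ/dP = 1/(−1.097) = -0.912.
ε = (dQ/dP)(P/Q) = (-0.912)(176.05/82).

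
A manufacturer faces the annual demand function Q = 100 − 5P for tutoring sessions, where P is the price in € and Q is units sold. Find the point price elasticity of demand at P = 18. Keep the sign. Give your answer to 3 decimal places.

-9.000

At P = 18, Q = 10.
dQ/dP = −5.
ε = (dQ/dP)(P/Q) = (-5)(18/10).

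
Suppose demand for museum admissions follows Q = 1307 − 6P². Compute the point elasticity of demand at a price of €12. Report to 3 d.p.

At P = 12, Q = 443.
dQ/dP = −12P = -144.
ε = (dQ/dP)(P/Q) = (-144)(12/443).
|ε| > 1, so demand is elastic at this price.

-3.901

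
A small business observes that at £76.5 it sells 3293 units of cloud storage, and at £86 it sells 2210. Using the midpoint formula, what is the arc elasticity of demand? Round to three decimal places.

ΔQ = 2210 − 3293 = -1083; ΔP = 86 − 76.5 = 9.5.
Midpoints: P̄ = 81.25, Q̄ = 2751.5.
ε = (ΔQ/ΔP)(P̄/Q̄) = (-1083/9.5)(81.25/2751.5).

-3.366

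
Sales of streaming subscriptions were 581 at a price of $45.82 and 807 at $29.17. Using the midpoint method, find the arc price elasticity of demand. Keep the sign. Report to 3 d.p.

-0.733

ΔQ = 807 − 581 = 226; ΔP = 29.17 − 45.82 = -16.65.
Midpoints: P̄ = 37.50, Q̄ = 694.0.
ε = (ΔQ/ΔP)(P̄/Q̄) = (226/-16.65)(37.50/694.0).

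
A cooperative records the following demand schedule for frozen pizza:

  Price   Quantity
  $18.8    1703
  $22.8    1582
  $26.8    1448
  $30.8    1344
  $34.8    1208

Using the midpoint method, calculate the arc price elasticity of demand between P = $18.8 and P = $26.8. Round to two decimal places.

-0.46

At P = 18.8, Q = 1703; at P = 26.8, Q = 1448.
ΔQ = -255, ΔP = 8.0. Midpoints: P̄ = 22.80, Q̄ = 1575.5.
ε = (ΔQ/ΔP)(P̄/Q̄) = (-255/8.0)(22.80/1575.5).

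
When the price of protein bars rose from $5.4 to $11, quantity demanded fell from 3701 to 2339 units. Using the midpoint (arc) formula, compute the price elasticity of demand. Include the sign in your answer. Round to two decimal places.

ΔQ = 2339 − 3701 = -1362; ΔP = 11 − 5.4 = 5.6.
Midpoints: P̄ = 8.20, Q̄ = 3020.0.
ε = (ΔQ/ΔP)(P̄/Q̄) = (-1362/5.6)(8.20/3020.0).

-0.66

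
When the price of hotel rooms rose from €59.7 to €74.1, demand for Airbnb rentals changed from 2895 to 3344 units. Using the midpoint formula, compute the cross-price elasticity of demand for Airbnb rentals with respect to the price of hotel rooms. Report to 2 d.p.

ΔQ_x = 3344 − 2895 = 449; ΔP_y = 74.1 − 59.7 = 14.4.
Midpoints: P̄_y = 66.90, Q̄_x = 3119.5.
ε_xy = (ΔQ_x/ΔP_y)(P̄_y/Q̄_x) = (449/14.4)(66.90/3119.5).
ε_xy > 0, so the goods are substitutes.

0.67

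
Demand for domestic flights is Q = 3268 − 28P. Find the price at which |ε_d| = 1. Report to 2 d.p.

58.36

For linear demand Q = a − bP, ε = −bP/(a − bP). |ε| = 1 when bP = a − bP, i.e. P = a/(2b).
P = 3268/(2·28) = 3268/56 = 58.3571.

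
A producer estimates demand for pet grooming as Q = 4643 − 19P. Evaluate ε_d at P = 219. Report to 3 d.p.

At P = 219, Q = 482.
dQ/dP = −19.
ε = (dQ/dP)(P/Q) = (-19)(219/482).
|ε| > 1, so demand is elastic at this price.

-8.633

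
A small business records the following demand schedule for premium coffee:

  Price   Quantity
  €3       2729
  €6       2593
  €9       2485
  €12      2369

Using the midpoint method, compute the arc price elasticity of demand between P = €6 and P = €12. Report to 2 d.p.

At P = 6, Q = 2593; at P = 12, Q = 2369.
ΔQ = -224, ΔP = 6. Midpoints: P̄ = 9.00, Q̄ = 2481.0.
ε = (ΔQ/ΔP)(P̄/Q̄) = (-224/6)(9.00/2481.0).

-0.14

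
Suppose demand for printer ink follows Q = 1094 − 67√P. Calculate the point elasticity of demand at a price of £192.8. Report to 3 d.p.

At P = 192.8, Q = 163.689.
dQ/dP = −67/(2√P) = -2.413.
ε = (dQ/dP)(P/Q) = (-2.413)(192.8/163.689).

-2.842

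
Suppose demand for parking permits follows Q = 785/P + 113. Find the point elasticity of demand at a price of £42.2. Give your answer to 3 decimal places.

-0.141

At P = 42.2, Q = 131.602.
dQ/dP = −785/P² = -0.441.
ε = (dQ/dP)(P/Q) = (-0.441)(42.2/131.602).
|ε| < 1, so demand is inelastic at this price.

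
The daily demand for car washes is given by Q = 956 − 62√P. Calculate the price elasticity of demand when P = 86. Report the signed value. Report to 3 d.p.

At P = 86, Q = 381.036.
dQ/dP = −62/(2√P) = -3.343.
ε = (dQ/dP)(P/Q) = (-3.343)(86/381.036).

-0.754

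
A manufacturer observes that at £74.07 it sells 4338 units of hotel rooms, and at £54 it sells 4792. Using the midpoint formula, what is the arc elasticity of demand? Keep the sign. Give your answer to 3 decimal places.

ΔQ = 4792 − 4338 = 454; ΔP = 54 − 74.07 = -20.07.
Midpoints: P̄ = 64.03, Q̄ = 4565.0.
ε = (ΔQ/ΔP)(P̄/Q̄) = (454/-20.07)(64.03/4565.0).

-0.317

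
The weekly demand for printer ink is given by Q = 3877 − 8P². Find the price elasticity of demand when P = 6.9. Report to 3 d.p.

At P = 6.9, Q = 3496.120.
dQ/dP = −16P = -110.400.
ε = (dQ/dP)(P/Q) = (-110.400)(6.9/3496.120).
|ε| < 1, so demand is inelastic at this price.

-0.218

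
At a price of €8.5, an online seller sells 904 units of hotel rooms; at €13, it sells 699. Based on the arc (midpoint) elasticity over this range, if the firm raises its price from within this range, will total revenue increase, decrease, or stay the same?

increase

Arc ε = (-205/4.5)(10.75/801.5) ≈ -0.611.
|ε| = 0.61 < 1, so demand is inelastic. A price rise therefore raises total revenue.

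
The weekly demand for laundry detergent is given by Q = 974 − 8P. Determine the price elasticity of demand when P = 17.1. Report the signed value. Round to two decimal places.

-0.16

At P = 17.1, Q = 837.200.
dQ/dP = −8.
ε = (dQ/dP)(P/Q) = (-8)(17.1/837.200).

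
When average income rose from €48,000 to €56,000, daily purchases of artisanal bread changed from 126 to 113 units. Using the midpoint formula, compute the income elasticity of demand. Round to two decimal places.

-0.71

ΔQ = -13, ΔI = 8000. Midpoints: Ī = 52,000, Q̄ = 119.5.
ε_I = (ΔQ/ΔI)(Ī/Q̄) = (-13/8000)(52000/119.5).
ε_I < 0, so the good is inferior.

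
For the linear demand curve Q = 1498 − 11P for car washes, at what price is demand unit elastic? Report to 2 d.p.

68.09

For linear demand Q = a − bP, ε = −bP/(a − bP). |ε| = 1 when bP = a − bP, i.e. P = a/(2b).
P = 1498/(2·11) = 1498/22 = 68.0909.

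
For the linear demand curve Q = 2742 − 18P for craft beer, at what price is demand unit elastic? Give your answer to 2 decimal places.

76.17

For linear demand Q = a − bP, ε = −bP/(a − bP). |ε| = 1 when bP = a − bP, i.e. P = a/(2b).
P = 2742/(2·18) = 2742/36 = 76.1667.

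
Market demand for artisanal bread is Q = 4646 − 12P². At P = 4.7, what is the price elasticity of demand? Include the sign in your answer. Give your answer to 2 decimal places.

At P = 4.7, Q = 4380.920.
dQ/dP = −24P = -112.800.
ε = (dQ/dP)(P/Q) = (-112.800)(4.7/4380.920).

-0.12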